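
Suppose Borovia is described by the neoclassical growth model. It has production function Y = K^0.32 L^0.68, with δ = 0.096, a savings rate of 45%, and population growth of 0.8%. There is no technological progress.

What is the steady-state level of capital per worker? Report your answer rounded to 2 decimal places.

k* ≈ 8.62

Steady state requires s·f(k) = (n + δ)·k, i.e. s·k^α = (n + δ)·k.
Dividing both sides by k: k^(1−α) = s / (n + δ).
k^0.68 = 0.45 / (0.008 + 0.096) = 0.45 / 0.104 = 4.3269
k* = 4.3269^(1/0.68) ≈ 8.6209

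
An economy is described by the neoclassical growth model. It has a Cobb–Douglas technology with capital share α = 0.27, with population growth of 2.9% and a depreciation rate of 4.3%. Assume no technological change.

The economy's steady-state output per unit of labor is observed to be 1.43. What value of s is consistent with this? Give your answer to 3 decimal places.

At the steady state, Δk = 0, so s·k^α = (n + δ)·k.
Since y* = [s/(n + δ)]^(α/(1−α)), we have s/(n + δ) = (y*)^((1−α)/α) = 1.43^2.7037 = 2.6302.
Therefore s = 2.6302 × (n + δ) = 2.6302 × 0.072 = 0.1894.

s ≈ 0.189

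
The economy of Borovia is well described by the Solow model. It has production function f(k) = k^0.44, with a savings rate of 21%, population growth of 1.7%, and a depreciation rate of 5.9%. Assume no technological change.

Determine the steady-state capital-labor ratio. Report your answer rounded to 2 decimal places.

In steady state, investment equals break-even investment: s·k^α = (n + δ)·k.
Rearranging, k^(1−α) = s / (n + δ).
k^0.56 = 0.21 / (0.017 + 0.059) = 0.21 / 0.076 = 2.7632
k* = 2.7632^(1/0.56) ≈ 6.1410

k* ≈ 6.14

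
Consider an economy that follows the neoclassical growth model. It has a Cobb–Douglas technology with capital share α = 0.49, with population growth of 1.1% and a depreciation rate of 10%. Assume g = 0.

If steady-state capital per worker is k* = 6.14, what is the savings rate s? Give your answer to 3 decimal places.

s ≈ 0.280

In steady state, investment equals break-even investment: s·k^α = (n + δ)·k.
So s / (n + δ) = (k*)^(1−α) = 6.14^0.51 = 2.5233.
Therefore s = 2.5233 × (n + δ) = 2.5233 × 0.111 = 0.2801.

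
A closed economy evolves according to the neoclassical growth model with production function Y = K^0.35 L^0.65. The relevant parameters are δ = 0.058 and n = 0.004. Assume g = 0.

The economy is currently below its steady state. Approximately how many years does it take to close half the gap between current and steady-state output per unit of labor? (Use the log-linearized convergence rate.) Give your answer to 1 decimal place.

Near the steady state the convergence rate is λ = (1 − α)(n + δ).
λ = (1 − 0.35) × 0.062 = 0.65 × 0.062 = 0.0403
Half-life = ln 2 / λ = 0.6931 / 0.0403 ≈ 17.20 years

t_½ ≈ 17.2 years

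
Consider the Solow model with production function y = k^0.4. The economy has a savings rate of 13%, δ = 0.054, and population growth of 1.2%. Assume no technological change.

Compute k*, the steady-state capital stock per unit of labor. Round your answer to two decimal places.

k* = 3.10

Steady state requires s·f(k) = (n + δ)·k, i.e. s·k^α = (n + δ)·k.
Rearranging, k^(1−α) = s / (n + δ).
k^0.6 = 0.13 / (0.012 + 0.054) = 0.13 / 0.066 = 1.9697
k* = 1.9697^(1/0.6) ≈ 3.0950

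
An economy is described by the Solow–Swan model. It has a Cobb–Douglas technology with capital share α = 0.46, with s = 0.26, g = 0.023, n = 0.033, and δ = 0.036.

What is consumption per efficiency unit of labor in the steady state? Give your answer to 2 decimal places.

c* = 1.79

Steady state requires s·f(k) = (n + g + δ)·k, i.e. s·k^α = (n + g + δ)·k.
Rearranging, k^(1−α) = s / (n + g + δ).
k^0.54 = 0.26 / (0.033 + 0.023 + 0.036) = 0.26 / 0.092 = 2.8261
k* = 2.8261^(1/0.54) ≈ 6.8475
y* = (k*)^α = 6.8475^0.46 ≈ 2.4230
c* = (1 − s)·y* = (1 − 0.26) × 2.4230 ≈ 1.7930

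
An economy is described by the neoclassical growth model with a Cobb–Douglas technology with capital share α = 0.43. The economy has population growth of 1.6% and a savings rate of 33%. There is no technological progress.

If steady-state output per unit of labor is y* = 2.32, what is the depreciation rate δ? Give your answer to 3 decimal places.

At the steady state, Δk = 0, so s·k^α = (n + δ)·k.
Since y* = [s/(n + δ)]^(α/(1−α)), we have s/(n + δ) = (y*)^((1−α)/α) = 2.32^1.3256 = 3.0513.
Therefore n + δ = s / 3.0513 = 0.33 / 3.0513 = 0.1082, so δ = 0.1082 − 0.016 = 0.0922.

δ ≈ 0.092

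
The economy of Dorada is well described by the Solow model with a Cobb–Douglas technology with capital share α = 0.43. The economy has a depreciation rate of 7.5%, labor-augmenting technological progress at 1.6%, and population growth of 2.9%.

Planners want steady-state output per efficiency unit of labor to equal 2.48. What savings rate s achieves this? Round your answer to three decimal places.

s ≈ 0.400

At the steady state, Δk = 0, so s·k^α = (n + g + δ)·k.
Since y* = [s/(n + g + δ)]^(α/(1−α)), we have s/(n + g + δ) = (y*)^((1−α)/α) = 2.48^1.3256 = 3.3334.
Therefore s = 3.3334 × (n + g + δ) = 3.3334 × 0.120 = 0.4000.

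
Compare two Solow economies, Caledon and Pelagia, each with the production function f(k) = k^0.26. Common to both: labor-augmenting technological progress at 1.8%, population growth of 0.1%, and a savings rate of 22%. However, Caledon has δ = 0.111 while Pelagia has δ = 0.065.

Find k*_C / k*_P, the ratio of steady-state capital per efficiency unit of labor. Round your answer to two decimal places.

Steady-state k* = [s/(n + g + δ)]^(1/(1−α)), so the ratio is [ (s_C/(n + g + δ)_C) / (s_P/(n + g + δ)_P) ]^1.3514.
s_C/(n + g + δ)_C = 0.22/0.130 = 1.6923; s_P/(n + g + δ)_P = 0.22/0.084 = 2.6190.
Ratio = (1.6923/2.6190)^1.3514 = 0.6462^1.3514 ≈ 0.5543

ratio ≈ 0.55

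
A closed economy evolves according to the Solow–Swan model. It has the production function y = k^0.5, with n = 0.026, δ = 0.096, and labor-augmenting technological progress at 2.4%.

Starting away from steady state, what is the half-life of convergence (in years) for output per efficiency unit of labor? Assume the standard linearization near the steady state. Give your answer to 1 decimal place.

about 9.5 years

Near the steady state the convergence rate is λ = (1 − α)(n + g + δ).
λ = (1 − 0.5) × 0.146 = 0.5 × 0.146 = 0.0730
Half-life = ln 2 / λ = 0.6931 / 0.0730 ≈ 9.49 years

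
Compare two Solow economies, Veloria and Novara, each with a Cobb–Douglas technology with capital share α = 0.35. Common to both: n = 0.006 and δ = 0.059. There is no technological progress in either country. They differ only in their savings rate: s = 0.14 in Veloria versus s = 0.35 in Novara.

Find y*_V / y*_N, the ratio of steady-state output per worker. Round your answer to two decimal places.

ratio ≈ 0.61

Steady-state y* = [s/(n + δ)]^(α/(1−α)), so the ratio is [ (s_V/(n + δ)_V) / (s_N/(n + δ)_N) ]^0.5385.
s_V/(n + δ)_V = 0.14/0.065 = 2.1538; s_N/(n + δ)_N = 0.35/0.065 = 5.3846.
Ratio = (2.1538/5.3846)^0.5385 = 0.4000^0.5385 ≈ 0.6105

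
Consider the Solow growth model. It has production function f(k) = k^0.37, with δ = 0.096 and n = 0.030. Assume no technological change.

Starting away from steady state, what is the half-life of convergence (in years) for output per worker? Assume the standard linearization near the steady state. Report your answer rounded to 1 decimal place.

about 8.7 years

Near the steady state the convergence rate is λ = (1 − α)(n + δ).
λ = (1 − 0.37) × 0.126 = 0.63 × 0.126 = 0.07938
Half-life = ln 2 / λ = 0.6931 / 0.07938 ≈ 8.73 years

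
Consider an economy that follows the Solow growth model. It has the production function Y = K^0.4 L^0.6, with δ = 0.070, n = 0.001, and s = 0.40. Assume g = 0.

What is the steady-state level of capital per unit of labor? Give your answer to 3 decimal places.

k* ≈ 17.838

Steady state requires s·f(k) = (n + δ)·k, i.e. s·k^α = (n + δ)·k.
Rearranging, k^(1−α) = s / (n + δ).
k^0.6 = 0.40 / (0.001 + 0.070) = 0.40 / 0.071 = 5.6338
k* = 5.6338^(1/0.6) ≈ 17.8376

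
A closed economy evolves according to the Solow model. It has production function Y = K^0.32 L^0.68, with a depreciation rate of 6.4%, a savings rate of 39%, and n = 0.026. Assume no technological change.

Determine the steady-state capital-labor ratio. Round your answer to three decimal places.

At the steady state, Δk = 0, so s·k^α = (n + δ)·k.
Dividing both sides by k: k^(1−α) = s / (n + δ).
k^0.68 = 0.39 / (0.026 + 0.064) = 0.39 / 0.090 = 4.3333
k* = 4.3333^(1/0.68) ≈ 8.6397

k* = 8.640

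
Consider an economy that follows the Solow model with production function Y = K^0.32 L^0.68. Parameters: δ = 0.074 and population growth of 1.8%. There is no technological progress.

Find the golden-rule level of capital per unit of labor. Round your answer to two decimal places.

k_gold ≈ 6.25

The golden rule sets f'(k) = n + δ, i.e. α·k^(α−1) = n + δ.
So k^(1−α) = α / (n + δ) = 0.32 / 0.092 = 3.4783.
k_gold = 3.4783^(1/0.68) ≈ 6.2536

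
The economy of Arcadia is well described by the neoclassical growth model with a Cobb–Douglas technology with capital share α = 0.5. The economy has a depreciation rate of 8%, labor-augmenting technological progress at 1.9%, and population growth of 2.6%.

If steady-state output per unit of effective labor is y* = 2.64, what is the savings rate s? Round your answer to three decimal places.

s ≈ 0.330

At the steady state, Δk = 0, so s·k^α = (n + g + δ)·k.
Since y* = [s/(n + g + δ)]^(α/(1−α)), we have s/(n + g + δ) = (y*)^((1−α)/α) = 2.64^1 = 2.6400.
Therefore s = 2.6400 × (n + g + δ) = 2.6400 × 0.125 = 0.3300.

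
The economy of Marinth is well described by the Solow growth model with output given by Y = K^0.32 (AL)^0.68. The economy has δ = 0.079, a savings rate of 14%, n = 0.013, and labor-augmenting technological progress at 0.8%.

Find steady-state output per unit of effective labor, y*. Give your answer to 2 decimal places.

In steady state, investment equals break-even investment: s·k^α = (n + g + δ)·k.
Rearranging, k^(1−α) = s / (n + g + δ).
k^0.68 = 0.14 / (0.013 + 0.008 + 0.079) = 0.14 / 0.100 = 1.4000
k* = 1.4000^(1/0.68) ≈ 1.6402
y* = (k*)^α = 1.6402^0.32 ≈ 1.1716

y* ≈ 1.17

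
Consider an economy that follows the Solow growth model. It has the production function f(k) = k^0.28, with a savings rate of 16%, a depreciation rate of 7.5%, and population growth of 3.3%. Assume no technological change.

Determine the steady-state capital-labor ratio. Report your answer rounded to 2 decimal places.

In steady state, investment equals break-even investment: s·k^α = (n + δ)·k.
Dividing both sides by k: k^(1−α) = s / (n + δ).
k^0.72 = 0.16 / (0.033 + 0.075) = 0.16 / 0.108 = 1.4815
k* = 1.4815^(1/0.72) ≈ 1.7262

k* = 1.73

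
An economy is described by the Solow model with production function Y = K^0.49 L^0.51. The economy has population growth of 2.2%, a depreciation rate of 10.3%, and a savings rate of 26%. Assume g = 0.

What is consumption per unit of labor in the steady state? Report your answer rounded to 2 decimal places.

At the steady state, Δk = 0, so s·k^α = (n + δ)·k.
Rearranging, k^(1−α) = s / (n + δ).
k^0.51 = 0.26 / (0.022 + 0.103) = 0.26 / 0.125 = 2.0800
k* = 2.0800^(1/0.51) ≈ 4.2039
y* = (k*)^α = 4.2039^0.49 ≈ 2.0211
c* = (1 − s)·y* = (1 − 0.26) × 2.0211 ≈ 1.4956

c* ≈ 1.50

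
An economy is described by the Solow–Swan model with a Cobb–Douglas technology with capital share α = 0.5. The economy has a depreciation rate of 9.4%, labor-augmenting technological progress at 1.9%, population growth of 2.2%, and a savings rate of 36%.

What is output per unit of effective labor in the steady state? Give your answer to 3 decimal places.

y* ≈ 2.667

Steady state requires s·f(k) = (n + g + δ)·k, i.e. s·k^α = (n + g + δ)·k.
Dividing both sides by k: k^(1−α) = s / (n + g + δ).
k^0.5 = 0.36 / (0.022 + 0.019 + 0.094) = 0.36 / 0.135 = 2.6667
k* = 2.6667^(1/0.5) ≈ 7.1113
y* = (k*)^α = 7.1113^0.5 ≈ 2.6667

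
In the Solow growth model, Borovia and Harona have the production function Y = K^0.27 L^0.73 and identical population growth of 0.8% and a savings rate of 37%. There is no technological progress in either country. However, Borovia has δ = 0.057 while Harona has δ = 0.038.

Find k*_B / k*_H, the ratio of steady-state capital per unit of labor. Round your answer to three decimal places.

ratio ≈ 0.623

Steady-state k* = [s/(n + δ)]^(1/(1−α)), so the ratio is [ (s_B/(n + δ)_B) / (s_H/(n + δ)_H) ]^1.3699.
s_B/(n + δ)_B = 0.37/0.065 = 5.6923; s_H/(n + δ)_H = 0.37/0.046 = 8.0435.
Ratio = (5.6923/8.0435)^1.3699 = 0.7077^1.3699 ≈ 0.6227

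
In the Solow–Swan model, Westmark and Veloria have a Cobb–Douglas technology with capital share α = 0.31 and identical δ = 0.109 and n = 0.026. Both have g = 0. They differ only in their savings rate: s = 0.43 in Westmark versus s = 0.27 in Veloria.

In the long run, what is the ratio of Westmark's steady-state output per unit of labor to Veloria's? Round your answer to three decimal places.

Steady-state y* = [s/(n + δ)]^(α/(1−α)), so the ratio is [ (s_W/(n + δ)_W) / (s_V/(n + δ)_V) ]^0.4493.
s_W/(n + δ)_W = 0.43/0.135 = 3.1852; s_V/(n + δ)_V = 0.27/0.135 = 2.0000.
Ratio = (3.1852/2.0000)^0.4493 = 1.5926^0.4493 ≈ 1.2326

ratio ≈ 1.233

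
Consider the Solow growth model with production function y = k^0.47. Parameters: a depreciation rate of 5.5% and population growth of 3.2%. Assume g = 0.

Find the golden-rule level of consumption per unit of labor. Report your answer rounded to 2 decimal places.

At the golden rule, f'(k) = n + δ, so α·k^(α−1) = n + δ and k_gold = (α/(n + δ))^(1/(1−α)).
k_gold = (0.47/0.087)^(1/0.53) = 5.4023^1.8868 ≈ 24.1118
c_gold = f(k_gold) − (n + δ)·k_gold = 4.4632 − 0.087×24.1118 ≈ 2.3655

c_gold ≈ 2.37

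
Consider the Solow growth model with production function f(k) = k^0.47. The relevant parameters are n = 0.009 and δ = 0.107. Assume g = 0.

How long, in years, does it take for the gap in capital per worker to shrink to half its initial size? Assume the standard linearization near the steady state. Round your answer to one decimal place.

about 11.3 years

Near the steady state the convergence rate is λ = (1 − α)(n + δ).
λ = (1 − 0.47) × 0.116 = 0.53 × 0.116 = 0.06148
Half-life = ln 2 / λ = 0.6931 / 0.06148 ≈ 11.27 years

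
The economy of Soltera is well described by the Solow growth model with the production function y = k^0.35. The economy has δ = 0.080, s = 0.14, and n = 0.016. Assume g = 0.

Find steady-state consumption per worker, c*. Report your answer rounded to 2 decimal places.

c* ≈ 1.05

Steady state requires s·f(k) = (n + δ)·k, i.e. s·k^α = (n + δ)·k.
Rearranging, k^(1−α) = s / (n + δ).
k^0.65 = 0.14 / (0.016 + 0.080) = 0.14 / 0.096 = 1.4583
k* = 1.4583^(1/0.65) ≈ 1.7868
y* = (k*)^α = 1.7868^0.35 ≈ 1.2253
c* = (1 − s)·y* = (1 − 0.14) × 1.2253 ≈ 1.0538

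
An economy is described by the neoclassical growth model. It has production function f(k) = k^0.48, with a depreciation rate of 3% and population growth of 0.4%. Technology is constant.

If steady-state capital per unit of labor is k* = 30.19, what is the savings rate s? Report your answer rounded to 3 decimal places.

Steady state requires s·f(k) = (n + δ)·k, i.e. s·k^α = (n + δ)·k.
So s / (n + δ) = (k*)^(1−α) = 30.19^0.52 = 5.8821.
Therefore s = 5.8821 × (n + δ) = 5.8821 × 0.034 = 0.2000.

s ≈ 0.200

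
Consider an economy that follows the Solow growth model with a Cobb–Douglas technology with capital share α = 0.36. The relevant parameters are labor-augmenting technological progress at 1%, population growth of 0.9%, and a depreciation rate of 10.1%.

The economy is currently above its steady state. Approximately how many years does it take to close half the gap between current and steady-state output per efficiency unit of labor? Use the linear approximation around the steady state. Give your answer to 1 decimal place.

Near the steady state the convergence rate is λ = (1 − α)(n + g + δ).
λ = (1 − 0.36) × 0.120 = 0.64 × 0.120 = 0.0768
Half-life = ln 2 / λ = 0.6931 / 0.0768 ≈ 9.02 years

about 9.0 years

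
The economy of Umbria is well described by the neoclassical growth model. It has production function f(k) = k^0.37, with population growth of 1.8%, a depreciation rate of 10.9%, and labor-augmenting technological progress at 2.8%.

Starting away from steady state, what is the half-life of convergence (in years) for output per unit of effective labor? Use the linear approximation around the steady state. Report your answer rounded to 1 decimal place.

Near the steady state the convergence rate is λ = (1 − α)(n + g + δ).
λ = (1 − 0.37) × 0.155 = 0.63 × 0.155 = 0.09765
Half-life = ln 2 / λ = 0.6931 / 0.09765 ≈ 7.10 years

half-life ≈ 7.1 years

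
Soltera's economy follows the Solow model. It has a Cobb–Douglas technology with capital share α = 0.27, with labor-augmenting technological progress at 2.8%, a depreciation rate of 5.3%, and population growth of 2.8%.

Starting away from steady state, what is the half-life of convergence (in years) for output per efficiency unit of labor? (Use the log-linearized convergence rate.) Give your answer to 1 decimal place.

half-life ≈ 8.7 years

Near the steady state the convergence rate is λ = (1 − α)(n + g + δ).
λ = (1 − 0.27) × 0.109 = 0.73 × 0.109 = 0.07957
Half-life = ln 2 / λ = 0.6931 / 0.07957 ≈ 8.71 years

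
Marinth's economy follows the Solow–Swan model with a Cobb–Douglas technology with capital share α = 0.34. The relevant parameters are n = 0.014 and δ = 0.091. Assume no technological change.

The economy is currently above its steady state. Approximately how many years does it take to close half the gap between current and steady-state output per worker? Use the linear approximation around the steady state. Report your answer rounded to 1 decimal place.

half-life ≈ 10.0 years

Near the steady state the convergence rate is λ = (1 − α)(n + δ).
λ = (1 − 0.34) × 0.105 = 0.66 × 0.105 = 0.0693
Half-life = ln 2 / λ = 0.6931 / 0.0693 ≈ 10.00 years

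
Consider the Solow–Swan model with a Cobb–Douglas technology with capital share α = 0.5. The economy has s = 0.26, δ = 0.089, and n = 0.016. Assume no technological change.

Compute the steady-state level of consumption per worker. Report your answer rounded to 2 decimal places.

c* = 1.83

In steady state, investment equals break-even investment: s·k^α = (n + δ)·k.
Dividing both sides by k: k^(1−α) = s / (n + δ).
k^0.5 = 0.26 / (0.016 + 0.089) = 0.26 / 0.105 = 2.4762
k* = 2.4762^(1/0.5) ≈ 6.1316
y* = (k*)^α = 6.1316^0.5 ≈ 2.4762
c* = (1 − s)·y* = (1 − 0.26) × 2.4762 ≈ 1.8324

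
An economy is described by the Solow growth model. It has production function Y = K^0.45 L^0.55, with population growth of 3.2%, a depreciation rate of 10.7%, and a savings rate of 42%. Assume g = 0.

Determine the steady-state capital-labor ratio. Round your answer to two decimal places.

In steady state, investment equals break-even investment: s·k^α = (n + δ)·k.
Dividing both sides by k: k^(1−α) = s / (n + δ).
k^0.55 = 0.42 / (0.032 + 0.107) = 0.42 / 0.139 = 3.0216
k* = 3.0216^(1/0.55) ≈ 7.4672

k* ≈ 7.47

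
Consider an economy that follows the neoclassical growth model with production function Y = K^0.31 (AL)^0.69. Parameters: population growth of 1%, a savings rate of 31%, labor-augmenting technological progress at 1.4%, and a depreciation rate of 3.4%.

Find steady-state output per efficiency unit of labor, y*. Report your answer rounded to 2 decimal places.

y* = 2.12

At the steady state, Δk = 0, so s·k^α = (n + g + δ)·k.
Dividing both sides by k: k^(1−α) = s / (n + g + δ).
k^0.69 = 0.31 / (0.010 + 0.014 + 0.034) = 0.31 / 0.058 = 5.3448
k* = 5.3448^(1/0.69) ≈ 11.3494
y* = (k*)^α = 11.3494^0.31 ≈ 2.1234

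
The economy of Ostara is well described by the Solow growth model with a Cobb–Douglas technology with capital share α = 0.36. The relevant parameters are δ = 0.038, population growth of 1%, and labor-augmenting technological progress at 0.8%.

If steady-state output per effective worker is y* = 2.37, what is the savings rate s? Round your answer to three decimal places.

s ≈ 0.260

Steady state requires s·f(k) = (n + g + δ)·k, i.e. s·k^α = (n + g + δ)·k.
Since y* = [s/(n + g + δ)]^(α/(1−α)), we have s/(n + g + δ) = (y*)^((1−α)/α) = 2.37^1.7778 = 4.6369.
Therefore s = 4.6369 × (n + g + δ) = 4.6369 × 0.056 = 0.2597.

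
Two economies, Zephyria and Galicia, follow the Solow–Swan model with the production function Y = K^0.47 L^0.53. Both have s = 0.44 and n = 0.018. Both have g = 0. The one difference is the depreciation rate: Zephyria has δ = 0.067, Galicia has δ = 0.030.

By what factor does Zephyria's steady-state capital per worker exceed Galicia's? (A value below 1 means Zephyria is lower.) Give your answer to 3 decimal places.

k*_Z / k*_G ≈ 0.340

Steady-state k* = [s/(n + δ)]^(1/(1−α)), so the ratio is [ (s_Z/(n + δ)_Z) / (s_G/(n + δ)_G) ]^1.8868.
s_Z/(n + δ)_Z = 0.44/0.085 = 5.1765; s_G/(n + δ)_G = 0.44/0.048 = 9.1667.
Ratio = (5.1765/9.1667)^1.8868 = 0.5647^1.8868 ≈ 0.3402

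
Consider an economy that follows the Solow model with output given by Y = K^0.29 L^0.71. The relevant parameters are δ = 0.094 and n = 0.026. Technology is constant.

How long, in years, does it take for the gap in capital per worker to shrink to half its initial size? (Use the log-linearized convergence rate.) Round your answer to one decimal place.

about 8.1 years

Near the steady state the convergence rate is λ = (1 − α)(n + δ).
λ = (1 − 0.29) × 0.120 = 0.71 × 0.120 = 0.0852
Half-life = ln 2 / λ = 0.6931 / 0.0852 ≈ 8.13 years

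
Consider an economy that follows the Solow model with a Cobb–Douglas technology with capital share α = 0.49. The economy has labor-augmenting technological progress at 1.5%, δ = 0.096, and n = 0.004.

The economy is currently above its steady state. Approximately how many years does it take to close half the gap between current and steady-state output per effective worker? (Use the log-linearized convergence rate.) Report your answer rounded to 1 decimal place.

half-life ≈ 11.8 years

Near the steady state the convergence rate is λ = (1 − α)(n + g + δ).
λ = (1 − 0.49) × 0.115 = 0.51 × 0.115 = 0.05865
Half-life = ln 2 / λ = 0.6931 / 0.05865 ≈ 11.82 years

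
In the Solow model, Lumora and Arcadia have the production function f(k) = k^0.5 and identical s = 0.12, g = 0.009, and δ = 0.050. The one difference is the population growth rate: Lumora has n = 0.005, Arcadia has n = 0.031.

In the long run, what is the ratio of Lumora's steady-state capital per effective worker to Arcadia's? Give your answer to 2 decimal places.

ratio ≈ 1.98

Steady-state k* = [s/(n + g + δ)]^(1/(1−α)), so the ratio is [ (s_L/(n + g + δ)_L) / (s_A/(n + g + δ)_A) ]^2.
s_L/(n + g + δ)_L = 0.12/0.064 = 1.8750; s_A/(n + g + δ)_A = 0.12/0.090 = 1.3333.
Ratio = (1.8750/1.3333)^2 = 1.4063^2 ≈ 1.9777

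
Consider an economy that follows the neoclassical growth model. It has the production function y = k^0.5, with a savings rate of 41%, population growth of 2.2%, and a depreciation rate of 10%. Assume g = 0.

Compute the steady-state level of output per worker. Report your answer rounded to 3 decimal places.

Steady state requires s·f(k) = (n + δ)·k, i.e. s·k^α = (n + δ)·k.
Rearranging, k^(1−α) = s / (n + δ).
k^0.5 = 0.41 / (0.022 + 0.100) = 0.41 / 0.122 = 3.3607
k* = 3.3607^(1/0.5) ≈ 11.2943
y* = (k*)^α = 11.2943^0.5 ≈ 3.3607

y* ≈ 3.361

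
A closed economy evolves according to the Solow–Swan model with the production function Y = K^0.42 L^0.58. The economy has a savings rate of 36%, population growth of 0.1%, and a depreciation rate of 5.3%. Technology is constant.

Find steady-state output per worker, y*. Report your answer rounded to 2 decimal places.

y* = 3.95

Steady state requires s·f(k) = (n + δ)·k, i.e. s·k^α = (n + δ)·k.
Dividing both sides by k: k^(1−α) = s / (n + δ).
k^0.58 = 0.36 / (0.001 + 0.053) = 0.36 / 0.054 = 6.6667
k* = 6.6667^(1/0.58) ≈ 26.3352
y* = (k*)^α = 26.3352^0.42 ≈ 3.9503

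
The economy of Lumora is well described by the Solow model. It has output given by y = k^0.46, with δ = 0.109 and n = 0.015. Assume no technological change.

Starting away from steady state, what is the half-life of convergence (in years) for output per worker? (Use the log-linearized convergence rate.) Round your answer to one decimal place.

Near the steady state the convergence rate is λ = (1 − α)(n + δ).
λ = (1 − 0.46) × 0.124 = 0.54 × 0.124 = 0.06696
Half-life = ln 2 / λ = 0.6931 / 0.06696 ≈ 10.35 years

t_½ ≈ 10.4 years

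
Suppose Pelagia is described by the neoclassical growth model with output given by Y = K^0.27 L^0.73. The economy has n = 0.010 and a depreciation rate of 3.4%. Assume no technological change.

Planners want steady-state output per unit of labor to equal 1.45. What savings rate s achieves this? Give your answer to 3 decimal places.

s ≈ 0.120

In steady state, investment equals break-even investment: s·k^α = (n + δ)·k.
Since y* = [s/(n + δ)]^(α/(1−α)), we have s/(n + δ) = (y*)^((1−α)/α) = 1.45^2.7037 = 2.7308.
Therefore s = 2.7308 × (n + δ) = 2.7308 × 0.044 = 0.1202.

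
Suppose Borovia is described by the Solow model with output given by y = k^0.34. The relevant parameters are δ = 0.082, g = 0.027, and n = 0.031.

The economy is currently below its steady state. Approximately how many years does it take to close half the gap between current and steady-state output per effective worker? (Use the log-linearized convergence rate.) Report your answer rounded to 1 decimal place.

t_½ ≈ 7.5 years

Near the steady state the convergence rate is λ = (1 − α)(n + g + δ).
λ = (1 − 0.34) × 0.140 = 0.66 × 0.140 = 0.0924
Half-life = ln 2 / λ = 0.6931 / 0.0924 ≈ 7.50 years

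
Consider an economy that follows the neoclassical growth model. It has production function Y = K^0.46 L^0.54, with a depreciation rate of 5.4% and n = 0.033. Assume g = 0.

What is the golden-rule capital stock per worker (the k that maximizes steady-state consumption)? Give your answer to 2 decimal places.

k_gold ≈ 21.84

The golden rule sets f'(k) = n + δ, i.e. α·k^(α−1) = n + δ.
So k^(1−α) = α / (n + δ) = 0.46 / 0.087 = 5.2874.
k_gold = 5.2874^(1/0.54) ≈ 21.8443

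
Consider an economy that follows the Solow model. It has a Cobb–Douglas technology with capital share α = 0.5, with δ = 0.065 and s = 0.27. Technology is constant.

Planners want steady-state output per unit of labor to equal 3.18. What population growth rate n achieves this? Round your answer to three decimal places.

Steady state requires s·f(k) = (n + δ)·k, i.e. s·k^α = (n + δ)·k.
Since y* = [s/(n + δ)]^(α/(1−α)), we have s/(n + δ) = (y*)^((1−α)/α) = 3.18^1 = 3.1800.
Therefore n + δ = s / 3.1800 = 0.27 / 3.1800 = 0.0849, so n = 0.0849 − 0.065 = 0.0199.

n ≈ 0.020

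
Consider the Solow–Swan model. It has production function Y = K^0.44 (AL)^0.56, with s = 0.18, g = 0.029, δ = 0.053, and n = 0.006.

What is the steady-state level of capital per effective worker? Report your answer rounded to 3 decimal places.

k* = 3.589

In steady state, investment equals break-even investment: s·k^α = (n + g + δ)·k.
Dividing both sides by k: k^(1−α) = s / (n + g + δ).
k^0.56 = 0.18 / (0.006 + 0.029 + 0.053) = 0.18 / 0.088 = 2.0455
k* = 2.0455^(1/0.56) ≈ 3.5892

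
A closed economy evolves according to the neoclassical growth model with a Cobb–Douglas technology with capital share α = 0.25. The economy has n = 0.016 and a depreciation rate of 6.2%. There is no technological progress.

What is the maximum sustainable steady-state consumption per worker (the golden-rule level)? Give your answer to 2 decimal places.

c_gold ≈ 1.11

At the golden rule, f'(k) = n + δ, so α·k^(α−1) = n + δ and k_gold = (α/(n + δ))^(1/(1−α)).
k_gold = (0.25/0.078)^(1/0.75) = 3.2051^1.3333 ≈ 4.7254
c_gold = f(k_gold) − (n + δ)·k_gold = 1.4744 − 0.078×4.7254 ≈ 1.1058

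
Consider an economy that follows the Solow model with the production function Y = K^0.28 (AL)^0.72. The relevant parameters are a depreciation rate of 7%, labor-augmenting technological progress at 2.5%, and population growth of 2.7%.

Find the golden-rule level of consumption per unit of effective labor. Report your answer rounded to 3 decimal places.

c_gold ≈ 0.995

At the golden rule, f'(k) = n + g + δ, so α·k^(α−1) = n + g + δ and k_gold = (α/(n + g + δ))^(1/(1−α)).
k_gold = (0.28/0.122)^(1/0.72) = 2.2951^1.3889 ≈ 3.1704
c_gold = f(k_gold) − (n + g + δ)·k_gold = 1.3814 − 0.122×3.1704 ≈ 0.9946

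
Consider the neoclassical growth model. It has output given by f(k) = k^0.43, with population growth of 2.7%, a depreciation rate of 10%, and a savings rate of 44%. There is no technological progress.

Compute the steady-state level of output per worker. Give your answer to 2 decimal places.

y* = 2.55

Steady state requires s·f(k) = (n + δ)·k, i.e. s·k^α = (n + δ)·k.
Dividing both sides by k: k^(1−α) = s / (n + δ).
k^0.57 = 0.44 / (0.027 + 0.100) = 0.44 / 0.127 = 3.4646
k* = 3.4646^(1/0.57) ≈ 8.8463
y* = (k*)^α = 8.8463^0.43 ≈ 2.5533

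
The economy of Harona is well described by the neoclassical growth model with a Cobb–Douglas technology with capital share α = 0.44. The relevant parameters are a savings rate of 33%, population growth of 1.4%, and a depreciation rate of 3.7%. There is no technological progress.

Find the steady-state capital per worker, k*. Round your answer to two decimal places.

k* ≈ 28.06

Steady state requires s·f(k) = (n + δ)·k, i.e. s·k^α = (n + δ)·k.
Dividing both sides by k: k^(1−α) = s / (n + δ).
k^0.56 = 0.33 / (0.014 + 0.037) = 0.33 / 0.051 = 6.4706
k* = 6.4706^(1/0.56) ≈ 28.0618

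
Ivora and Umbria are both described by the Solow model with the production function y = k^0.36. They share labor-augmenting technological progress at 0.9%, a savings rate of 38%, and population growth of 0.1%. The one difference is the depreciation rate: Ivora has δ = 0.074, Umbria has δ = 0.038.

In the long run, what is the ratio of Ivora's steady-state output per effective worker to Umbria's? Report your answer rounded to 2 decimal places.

Steady-state y* = [s/(n + g + δ)]^(α/(1−α)), so the ratio is [ (s_I/(n + g + δ)_I) / (s_U/(n + g + δ)_U) ]^0.5625.
s_I/(n + g + δ)_I = 0.38/0.084 = 4.5238; s_U/(n + g + δ)_U = 0.38/0.048 = 7.9167.
Ratio = (4.5238/7.9167)^0.5625 = 0.5714^0.5625 ≈ 0.7299

y*_I / y*_U ≈ 0.73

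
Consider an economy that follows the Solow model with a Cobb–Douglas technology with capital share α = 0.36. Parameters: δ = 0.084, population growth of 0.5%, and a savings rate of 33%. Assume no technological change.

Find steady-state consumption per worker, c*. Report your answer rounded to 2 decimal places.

c* = 1.40

Steady state requires s·f(k) = (n + δ)·k, i.e. s·k^α = (n + δ)·k.
Dividing both sides by k: k^(1−α) = s / (n + δ).
k^0.64 = 0.33 / (0.005 + 0.084) = 0.33 / 0.089 = 3.7079
k* = 3.7079^(1/0.64) ≈ 7.7493
y* = (k*)^α = 7.7493^0.36 ≈ 2.0899
c* = (1 − s)·y* = (1 − 0.33) × 2.0899 ≈ 1.4002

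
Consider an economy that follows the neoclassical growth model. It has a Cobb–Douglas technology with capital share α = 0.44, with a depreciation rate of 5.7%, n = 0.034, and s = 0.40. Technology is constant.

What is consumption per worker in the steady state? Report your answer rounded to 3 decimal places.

c* = 1.920

At the steady state, Δk = 0, so s·k^α = (n + δ)·k.
Rearranging, k^(1−α) = s / (n + δ).
k^0.56 = 0.40 / (0.034 + 0.057) = 0.40 / 0.091 = 4.3956
k* = 4.3956^(1/0.56) ≈ 14.0685
y* = (k*)^α = 14.0685^0.44 ≈ 3.2006
c* = (1 − s)·y* = (1 − 0.40) × 3.2006 ≈ 1.9204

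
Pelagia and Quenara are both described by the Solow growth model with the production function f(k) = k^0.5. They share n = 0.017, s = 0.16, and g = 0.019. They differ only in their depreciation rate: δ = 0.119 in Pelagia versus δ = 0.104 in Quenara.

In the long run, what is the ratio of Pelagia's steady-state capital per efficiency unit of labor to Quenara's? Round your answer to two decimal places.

k*_P / k*_Q ≈ 0.82

Steady-state k* = [s/(n + g + δ)]^(1/(1−α)), so the ratio is [ (s_P/(n + g + δ)_P) / (s_Q/(n + g + δ)_Q) ]^2.
s_P/(n + g + δ)_P = 0.16/0.155 = 1.0323; s_Q/(n + g + δ)_Q = 0.16/0.140 = 1.1429.
Ratio = (1.0323/1.1429)^2 = 0.9032^2 ≈ 0.8158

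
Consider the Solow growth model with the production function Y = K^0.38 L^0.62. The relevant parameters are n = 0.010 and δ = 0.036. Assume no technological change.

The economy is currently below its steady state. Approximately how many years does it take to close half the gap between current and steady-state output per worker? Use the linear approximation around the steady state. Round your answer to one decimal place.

about 24.3 years

Near the steady state the convergence rate is λ = (1 − α)(n + δ).
λ = (1 − 0.38) × 0.046 = 0.62 × 0.046 = 0.02852
Half-life = ln 2 / λ = 0.6931 / 0.02852 ≈ 24.30 years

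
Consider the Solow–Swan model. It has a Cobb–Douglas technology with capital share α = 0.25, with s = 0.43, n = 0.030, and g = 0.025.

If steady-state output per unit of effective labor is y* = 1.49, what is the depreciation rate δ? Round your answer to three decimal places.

At the steady state, Δk = 0, so s·k^α = (n + g + δ)·k.
Since y* = [s/(n + g + δ)]^(α/(1−α)), we have s/(n + g + δ) = (y*)^((1−α)/α) = 1.49^3 = 3.3079.
Therefore n + g + δ = s / 3.3079 = 0.43 / 3.3079 = 0.1300, so δ = 0.1300 − 0.055 = 0.0750.

δ ≈ 0.075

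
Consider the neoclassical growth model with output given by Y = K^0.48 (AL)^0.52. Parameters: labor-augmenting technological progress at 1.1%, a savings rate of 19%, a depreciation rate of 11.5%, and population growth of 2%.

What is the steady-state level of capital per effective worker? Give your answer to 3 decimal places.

k* ≈ 1.660

In steady state, investment equals break-even investment: s·k^α = (n + g + δ)·k.
Rearranging, k^(1−α) = s / (n + g + δ).
k^0.52 = 0.19 / (0.020 + 0.011 + 0.115) = 0.19 / 0.146 = 1.3014
k* = 1.3014^(1/0.52) ≈ 1.6597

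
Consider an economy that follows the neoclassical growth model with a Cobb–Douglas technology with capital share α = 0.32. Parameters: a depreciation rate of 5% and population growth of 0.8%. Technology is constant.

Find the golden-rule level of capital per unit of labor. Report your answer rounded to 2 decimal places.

The golden rule sets f'(k) = n + δ, i.e. α·k^(α−1) = n + δ.
So k^(1−α) = α / (n + δ) = 0.32 / 0.058 = 5.5172.
k_gold = 5.5172^(1/0.68) ≈ 12.3243

k_gold ≈ 12.32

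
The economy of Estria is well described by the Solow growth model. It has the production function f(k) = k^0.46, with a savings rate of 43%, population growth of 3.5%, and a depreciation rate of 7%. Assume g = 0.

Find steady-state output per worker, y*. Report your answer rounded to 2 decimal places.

In steady state, investment equals break-even investment: s·k^α = (n + δ)·k.
Rearranging, k^(1−α) = s / (n + δ).
k^0.54 = 0.43 / (0.035 + 0.070) = 0.43 / 0.105 = 4.0952
k* = 4.0952^(1/0.54) ≈ 13.6095
y* = (k*)^α = 13.6095^0.46 ≈ 3.3233

y* = 3.32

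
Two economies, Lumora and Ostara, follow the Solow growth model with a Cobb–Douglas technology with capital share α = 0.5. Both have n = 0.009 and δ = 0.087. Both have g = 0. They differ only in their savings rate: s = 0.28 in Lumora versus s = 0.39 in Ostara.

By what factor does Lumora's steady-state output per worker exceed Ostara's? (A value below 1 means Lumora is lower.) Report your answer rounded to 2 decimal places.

y*_L / y*_O ≈ 0.72

Steady-state y* = [s/(n + δ)]^(α/(1−α)), so the ratio is [ (s_L/(n + δ)_L) / (s_O/(n + δ)_O) ]^1.
s_L/(n + δ)_L = 0.28/0.096 = 2.9167; s_O/(n + δ)_O = 0.39/0.096 = 4.0625.
Ratio = (2.9167/4.0625)^1 = 0.7180^1 ≈ 0.7180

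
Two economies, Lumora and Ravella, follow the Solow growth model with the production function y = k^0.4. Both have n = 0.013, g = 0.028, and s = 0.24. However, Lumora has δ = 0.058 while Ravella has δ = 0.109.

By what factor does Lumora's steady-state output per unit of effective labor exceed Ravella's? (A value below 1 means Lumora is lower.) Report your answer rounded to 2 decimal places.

Steady-state y* = [s/(n + g + δ)]^(α/(1−α)), so the ratio is [ (s_L/(n + g + δ)_L) / (s_R/(n + g + δ)_R) ]^0.6667.
s_L/(n + g + δ)_L = 0.24/0.099 = 2.4242; s_R/(n + g + δ)_R = 0.24/0.150 = 1.6000.
Ratio = (2.4242/1.6000)^0.6667 = 1.5151^0.6667 ≈ 1.3192

ratio ≈ 1.32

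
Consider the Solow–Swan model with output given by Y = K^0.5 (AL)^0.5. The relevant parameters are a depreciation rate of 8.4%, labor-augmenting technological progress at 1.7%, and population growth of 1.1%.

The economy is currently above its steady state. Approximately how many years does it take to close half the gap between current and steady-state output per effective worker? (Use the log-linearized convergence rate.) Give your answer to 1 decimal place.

t_½ ≈ 12.4 years

Near the steady state the convergence rate is λ = (1 − α)(n + g + δ).
λ = (1 − 0.5) × 0.112 = 0.5 × 0.112 = 0.0560
Half-life = ln 2 / λ = 0.6931 / 0.0560 ≈ 12.38 years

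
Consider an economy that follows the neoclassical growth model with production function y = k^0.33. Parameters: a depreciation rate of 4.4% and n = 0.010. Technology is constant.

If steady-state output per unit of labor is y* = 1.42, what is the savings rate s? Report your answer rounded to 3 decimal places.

s ≈ 0.110

At the steady state, Δk = 0, so s·k^α = (n + δ)·k.
Since y* = [s/(n + δ)]^(α/(1−α)), we have s/(n + δ) = (y*)^((1−α)/α) = 1.42^2.0303 = 2.0379.
Therefore s = 2.0379 × (n + δ) = 2.0379 × 0.054 = 0.1100.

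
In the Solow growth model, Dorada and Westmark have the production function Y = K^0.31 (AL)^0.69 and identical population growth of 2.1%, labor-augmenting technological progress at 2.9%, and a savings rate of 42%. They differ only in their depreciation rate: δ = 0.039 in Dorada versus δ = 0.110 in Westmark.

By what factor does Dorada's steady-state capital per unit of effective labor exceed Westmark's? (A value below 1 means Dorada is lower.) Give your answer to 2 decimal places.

k*_D / k*_W ≈ 2.34

Steady-state k* = [s/(n + g + δ)]^(1/(1−α)), so the ratio is [ (s_D/(n + g + δ)_D) / (s_W/(n + g + δ)_W) ]^1.4493.
s_D/(n + g + δ)_D = 0.42/0.089 = 4.7191; s_W/(n + g + δ)_W = 0.42/0.160 = 2.6250.
Ratio = (4.7191/2.6250)^1.4493 = 1.7978^1.4493 ≈ 2.3399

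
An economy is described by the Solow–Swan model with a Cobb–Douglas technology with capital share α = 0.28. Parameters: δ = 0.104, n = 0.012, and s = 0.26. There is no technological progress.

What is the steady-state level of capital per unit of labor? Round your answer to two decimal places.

At the steady state, Δk = 0, so s·k^α = (n + δ)·k.
Dividing both sides by k: k^(1−α) = s / (n + δ).
k^0.72 = 0.26 / (0.012 + 0.104) = 0.26 / 0.116 = 2.2414
k* = 2.2414^(1/0.72) ≈ 3.0678

k* = 3.07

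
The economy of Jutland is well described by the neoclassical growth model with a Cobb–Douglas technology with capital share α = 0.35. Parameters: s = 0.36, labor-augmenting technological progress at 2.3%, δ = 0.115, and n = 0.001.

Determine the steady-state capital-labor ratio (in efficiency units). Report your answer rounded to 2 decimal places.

k* ≈ 4.32

In steady state, investment equals break-even investment: s·k^α = (n + g + δ)·k.
Dividing both sides by k: k^(1−α) = s / (n + g + δ).
k^0.65 = 0.36 / (0.001 + 0.023 + 0.115) = 0.36 / 0.139 = 2.5899
k* = 2.5899^(1/0.65) ≈ 4.3233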